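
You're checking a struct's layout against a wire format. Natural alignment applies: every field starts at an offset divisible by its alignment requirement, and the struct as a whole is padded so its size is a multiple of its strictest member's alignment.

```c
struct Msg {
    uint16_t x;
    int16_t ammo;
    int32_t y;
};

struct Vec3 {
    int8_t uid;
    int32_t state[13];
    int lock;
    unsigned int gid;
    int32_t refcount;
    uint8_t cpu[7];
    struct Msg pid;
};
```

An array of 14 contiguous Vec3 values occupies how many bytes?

1176

Msg: x at 0 (size 2, align 2) → ends 2; ammo at 2 (size 2, align 2) → ends 4; y at 4 (size 4, align 4) → ends 8; total 8 bytes, alignment 4
uid at 0 (size 1, align 1) → ends 1
pad 3 to align 4 for state
state at 4 (size 52, align 4) → ends 56
lock at 56 (size 4, align 4) → ends 60
gid at 60 (size 4, align 4) → ends 64
refcount at 64 (size 4, align 4) → ends 68
cpu at 68 (size 7, align 1) → ends 75
pad 1 to align 4 for pid
pid at 76 (size 8, align 4) → ends 84
total 84 bytes, alignment 4
array of 14: 14 × 84 = 1176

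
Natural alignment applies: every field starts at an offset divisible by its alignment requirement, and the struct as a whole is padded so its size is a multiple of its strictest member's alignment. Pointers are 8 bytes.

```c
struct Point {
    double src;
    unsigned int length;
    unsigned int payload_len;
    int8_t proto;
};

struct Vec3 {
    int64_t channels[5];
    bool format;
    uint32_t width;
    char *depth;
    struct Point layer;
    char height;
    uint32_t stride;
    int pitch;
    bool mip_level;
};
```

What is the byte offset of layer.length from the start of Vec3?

64

Point: @0: src [8B, align 8] → 8; @8: length [4B, align 4] → 12; @12: payload_len [4B, align 4] → 16; @16: proto [1B, align 1] → 17; +7 tail pad (align 8); size 24, align 8
@0: channels [40B, align 8] → 40
@40: format [1B, align 1] → 41
+3 pad (align 4)
@44: width [4B, align 4] → 48
@48: depth [8B, align 8] → 56
@56: layer [24B, align 8] → 80
within Point: length at 8
56 + 8 = 64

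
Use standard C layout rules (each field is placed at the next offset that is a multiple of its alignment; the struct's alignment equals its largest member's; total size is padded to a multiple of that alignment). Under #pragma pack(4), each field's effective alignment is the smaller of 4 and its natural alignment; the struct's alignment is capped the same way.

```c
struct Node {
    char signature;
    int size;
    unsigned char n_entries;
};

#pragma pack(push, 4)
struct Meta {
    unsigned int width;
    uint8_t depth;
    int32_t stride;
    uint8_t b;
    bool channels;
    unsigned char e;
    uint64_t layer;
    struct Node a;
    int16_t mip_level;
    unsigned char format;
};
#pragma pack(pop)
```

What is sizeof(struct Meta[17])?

Node: signature at 0 (size 1, align 1) → ends 1; pad 3 to align 4 for size; size at 4 (size 4, align 4) → ends 8; n_entries at 8 (size 1, align 1) → ends 9; tail pad 3 to reach multiple of 4; total 12 bytes, alignment 4
width at 0 (size 4, align 4) → ends 4
depth at 4 (size 1, align 1) → ends 5
pad 3 to align 4 for stride
stride at 8 (size 4, align 4) → ends 12
b at 12 (size 1, align 1) → ends 13
channels at 13 (size 1, align 1) → ends 14
e at 14 (size 1, align 1) → ends 15
pad 1 to align 4 for layer
layer at 16 (size 8, align 4) → ends 24
a at 24 (size 12, align 4) → ends 36
mip_level at 36 (size 2, align 2) → ends 38
format at 38 (size 1, align 1) → ends 39
tail pad 1 to reach multiple of 4
total 40 bytes, alignment 4
array of 17: 17 × 40 = 680

680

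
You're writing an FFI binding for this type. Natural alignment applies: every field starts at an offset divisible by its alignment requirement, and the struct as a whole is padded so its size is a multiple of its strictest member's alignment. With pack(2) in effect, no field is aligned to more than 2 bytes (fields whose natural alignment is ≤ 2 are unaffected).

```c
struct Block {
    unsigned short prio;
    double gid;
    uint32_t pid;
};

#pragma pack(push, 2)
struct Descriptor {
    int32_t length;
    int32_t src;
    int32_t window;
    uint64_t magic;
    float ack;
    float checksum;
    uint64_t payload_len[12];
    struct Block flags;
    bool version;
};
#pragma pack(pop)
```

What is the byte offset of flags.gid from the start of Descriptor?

132

Block: prio at 0 (size 2, align 2) → ends 2; pad 6 to align 8 for gid; gid at 8 (size 8, align 8) → ends 16; pid at 16 (size 4, align 4) → ends 20; tail pad 4 to reach multiple of 8; total 24 bytes, alignment 8
length at 0 (size 4, align 2) → ends 4
src at 4 (size 4, align 2) → ends 8
window at 8 (size 4, align 2) → ends 12
magic at 12 (size 8, align 2) → ends 20
ack at 20 (size 4, align 2) → ends 24
checksum at 24 (size 4, align 2) → ends 28
payload_len at 28 (size 96, align 2) → ends 124
flags at 124 (size 24, align 2) → ends 148
within Block: gid at 8
124 + 8 = 132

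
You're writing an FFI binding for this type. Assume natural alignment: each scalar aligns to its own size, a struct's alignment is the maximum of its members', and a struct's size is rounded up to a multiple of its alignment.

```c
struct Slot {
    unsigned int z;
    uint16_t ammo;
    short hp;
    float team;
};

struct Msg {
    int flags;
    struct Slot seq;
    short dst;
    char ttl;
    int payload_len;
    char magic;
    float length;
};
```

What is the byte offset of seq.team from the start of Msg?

Slot: 0..4  z  (4B, 4-aligned); 4..6  ammo  (2B, 2-aligned); 6..8  hp  (2B, 2-aligned); 8..12  team  (4B, 4-aligned); sizeof = 12, alignof = 4
0..4  flags  (4B, 4-aligned)
4..16  seq  (12B, 4-aligned)
within Slot: team at 8
4 + 8 = 12

12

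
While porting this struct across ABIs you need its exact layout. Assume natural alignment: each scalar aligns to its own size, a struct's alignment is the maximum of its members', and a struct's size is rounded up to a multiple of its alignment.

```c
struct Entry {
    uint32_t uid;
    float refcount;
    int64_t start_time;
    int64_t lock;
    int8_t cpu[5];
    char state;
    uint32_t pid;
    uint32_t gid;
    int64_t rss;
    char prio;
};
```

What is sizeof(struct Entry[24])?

1344

uid at 0 (size 4, align 4) → ends 4
refcount at 4 (size 4, align 4) → ends 8
start_time at 8 (size 8, align 8) → ends 16
lock at 16 (size 8, align 8) → ends 24
cpu at 24 (size 5, align 1) → ends 29
state at 29 (size 1, align 1) → ends 30
pad 2 to align 4 for pid
pid at 32 (size 4, align 4) → ends 36
gid at 36 (size 4, align 4) → ends 40
rss at 40 (size 8, align 8) → ends 48
prio at 48 (size 1, align 1) → ends 49
tail pad 7 to reach multiple of 8
total 56 bytes, alignment 8
array of 24: 24 × 56 = 1344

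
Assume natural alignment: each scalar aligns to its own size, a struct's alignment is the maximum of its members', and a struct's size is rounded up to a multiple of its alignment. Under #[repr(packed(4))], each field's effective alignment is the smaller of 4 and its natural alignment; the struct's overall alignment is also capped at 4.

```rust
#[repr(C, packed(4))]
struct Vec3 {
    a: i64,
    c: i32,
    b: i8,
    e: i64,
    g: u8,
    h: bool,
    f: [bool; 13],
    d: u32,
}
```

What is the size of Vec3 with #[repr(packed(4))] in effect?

44

a at 0 (size 8, align 4) → ends 8
c at 8 (size 4, align 4) → ends 12
b at 12 (size 1, align 1) → ends 13
pad 3 to align 4 for e
e at 16 (size 8, align 4) → ends 24
g at 24 (size 1, align 1) → ends 25
h at 25 (size 1, align 1) → ends 26
f at 26 (size 13, align 1) → ends 39
pad 1 to align 4 for d
d at 40 (size 4, align 4) → ends 44
total 44 bytes, alignment 4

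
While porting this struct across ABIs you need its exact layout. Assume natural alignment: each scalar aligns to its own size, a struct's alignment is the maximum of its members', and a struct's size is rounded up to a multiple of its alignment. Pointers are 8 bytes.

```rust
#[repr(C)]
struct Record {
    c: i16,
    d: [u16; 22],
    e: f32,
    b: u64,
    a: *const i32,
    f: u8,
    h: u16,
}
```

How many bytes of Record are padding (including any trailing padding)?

0..2  c  (2B, 2-aligned)
2..46  d  (44B, 2-aligned)
46..48  -- padding (2B)
48..52  e  (4B, 4-aligned)
52..56  -- padding (4B)
56..64  b  (8B, 8-aligned)
64..72  a  (8B, 8-aligned)
72..73  f  (1B, 1-aligned)
73..74  -- padding (1B)
74..76  h  (2B, 2-aligned)
76..80  -- tail padding (4B)
sizeof = 80, alignof = 8
data bytes 69, size 80 → padding 11

11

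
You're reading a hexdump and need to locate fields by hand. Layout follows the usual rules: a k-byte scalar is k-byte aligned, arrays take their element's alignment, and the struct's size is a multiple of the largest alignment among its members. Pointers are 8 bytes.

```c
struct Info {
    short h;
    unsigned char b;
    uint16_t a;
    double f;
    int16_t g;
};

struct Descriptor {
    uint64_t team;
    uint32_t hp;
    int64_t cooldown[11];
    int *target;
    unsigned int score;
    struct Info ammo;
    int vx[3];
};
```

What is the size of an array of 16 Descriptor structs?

2560

Info: h at 0 (size 2, align 2) → ends 2; b at 2 (size 1, align 1) → ends 3; pad 1 to align 2 for a; a at 4 (size 2, align 2) → ends 6; pad 2 to align 8 for f; f at 8 (size 8, align 8) → ends 16; g at 16 (size 2, align 2) → ends 18; tail pad 6 to reach multiple of 8; total 24 bytes, alignment 8
team at 0 (size 8, align 8) → ends 8
hp at 8 (size 4, align 4) → ends 12
pad 4 to align 8 for cooldown
cooldown at 16 (size 88, align 8) → ends 104
target at 104 (size 8, align 8) → ends 112
score at 112 (size 4, align 4) → ends 116
pad 4 to align 8 for ammo
ammo at 120 (size 24, align 8) → ends 144
vx at 144 (size 12, align 4) → ends 156
tail pad 4 to reach multiple of 8
total 160 bytes, alignment 8
array of 16: 16 × 160 = 2560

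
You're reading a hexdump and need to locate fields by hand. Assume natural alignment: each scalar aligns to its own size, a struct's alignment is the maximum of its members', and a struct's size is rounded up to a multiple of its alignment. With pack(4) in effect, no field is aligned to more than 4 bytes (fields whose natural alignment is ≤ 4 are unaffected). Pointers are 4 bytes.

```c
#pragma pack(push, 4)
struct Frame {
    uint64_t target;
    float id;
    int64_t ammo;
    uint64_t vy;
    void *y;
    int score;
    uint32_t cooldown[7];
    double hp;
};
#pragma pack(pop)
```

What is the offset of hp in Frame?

64

target at 0 (size 8, align 4) → ends 8
id at 8 (size 4, align 4) → ends 12
ammo at 12 (size 8, align 4) → ends 20
vy at 20 (size 8, align 4) → ends 28
y at 28 (size 4, align 4) → ends 32
score at 32 (size 4, align 4) → ends 36
cooldown at 36 (size 28, align 4) → ends 64
hp at 64 (size 8, align 4) → ends 72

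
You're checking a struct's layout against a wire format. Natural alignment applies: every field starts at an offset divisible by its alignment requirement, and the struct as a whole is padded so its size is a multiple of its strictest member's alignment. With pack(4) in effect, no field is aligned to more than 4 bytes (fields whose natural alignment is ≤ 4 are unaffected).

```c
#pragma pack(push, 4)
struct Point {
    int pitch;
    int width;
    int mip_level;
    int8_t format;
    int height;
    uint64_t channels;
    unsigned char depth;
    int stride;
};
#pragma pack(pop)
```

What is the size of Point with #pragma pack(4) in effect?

0..4  pitch  (4B, 4-aligned)
4..8  width  (4B, 4-aligned)
8..12  mip_level  (4B, 4-aligned)
12..13  format  (1B, 1-aligned)
13..16  -- padding (3B)
16..20  height  (4B, 4-aligned)
20..28  channels  (8B, 4-aligned)
28..29  depth  (1B, 1-aligned)
29..32  -- padding (3B)
32..36  stride  (4B, 4-aligned)
sizeof = 36, alignof = 4

36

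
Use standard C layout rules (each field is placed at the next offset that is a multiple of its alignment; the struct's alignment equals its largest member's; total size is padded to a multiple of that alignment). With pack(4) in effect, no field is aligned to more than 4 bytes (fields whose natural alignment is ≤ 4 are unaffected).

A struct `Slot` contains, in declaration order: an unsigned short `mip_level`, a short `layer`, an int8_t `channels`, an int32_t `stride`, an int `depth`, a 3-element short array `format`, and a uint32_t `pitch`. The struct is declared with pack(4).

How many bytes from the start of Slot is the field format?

16

mip_level at 0 (size 2, align 2) → ends 2
layer at 2 (size 2, align 2) → ends 4
channels at 4 (size 1, align 1) → ends 5
pad 3 to align 4 for stride
stride at 8 (size 4, align 4) → ends 12
depth at 12 (size 4, align 4) → ends 16
format at 16 (size 6, align 2) → ends 22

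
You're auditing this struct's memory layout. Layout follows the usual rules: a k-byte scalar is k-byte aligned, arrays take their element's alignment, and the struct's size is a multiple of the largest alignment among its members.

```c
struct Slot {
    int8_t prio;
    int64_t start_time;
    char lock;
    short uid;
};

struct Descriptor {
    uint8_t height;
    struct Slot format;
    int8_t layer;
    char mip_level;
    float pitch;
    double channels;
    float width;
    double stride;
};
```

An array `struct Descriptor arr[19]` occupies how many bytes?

1216

Slot: prio at 0 (size 1, align 1) → ends 1; pad 7 to align 8 for start_time; start_time at 8 (size 8, align 8) → ends 16; lock at 16 (size 1, align 1) → ends 17; pad 1 to align 2 for uid; uid at 18 (size 2, align 2) → ends 20; tail pad 4 to reach multiple of 8; total 24 bytes, alignment 8
height at 0 (size 1, align 1) → ends 1
pad 7 to align 8 for format
format at 8 (size 24, align 8) → ends 32
layer at 32 (size 1, align 1) → ends 33
mip_level at 33 (size 1, align 1) → ends 34
pad 2 to align 4 for pitch
pitch at 36 (size 4, align 4) → ends 40
channels at 40 (size 8, align 8) → ends 48
width at 48 (size 4, align 4) → ends 52
pad 4 to align 8 for stride
stride at 56 (size 8, align 8) → ends 64
total 64 bytes, alignment 8
array of 19: 19 × 64 = 1216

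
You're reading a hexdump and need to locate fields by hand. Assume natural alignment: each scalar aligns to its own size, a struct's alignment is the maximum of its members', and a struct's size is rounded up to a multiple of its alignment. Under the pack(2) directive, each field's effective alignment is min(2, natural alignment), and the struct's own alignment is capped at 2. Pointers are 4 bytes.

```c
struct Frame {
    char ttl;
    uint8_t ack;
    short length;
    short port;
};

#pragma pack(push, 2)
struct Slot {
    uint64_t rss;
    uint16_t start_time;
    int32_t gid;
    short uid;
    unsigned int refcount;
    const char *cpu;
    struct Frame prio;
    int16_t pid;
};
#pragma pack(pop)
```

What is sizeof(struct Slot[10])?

320

Frame: ttl at 0 (size 1, align 1) → ends 1; ack at 1 (size 1, align 1) → ends 2; length at 2 (size 2, align 2) → ends 4; port at 4 (size 2, align 2) → ends 6; total 6 bytes, alignment 2
rss at 0 (size 8, align 2) → ends 8
start_time at 8 (size 2, align 2) → ends 10
gid at 10 (size 4, align 2) → ends 14
uid at 14 (size 2, align 2) → ends 16
refcount at 16 (size 4, align 2) → ends 20
cpu at 20 (size 4, align 2) → ends 24
prio at 24 (size 6, align 2) → ends 30
pid at 30 (size 2, align 2) → ends 32
total 32 bytes, alignment 2
array of 10: 10 × 32 = 320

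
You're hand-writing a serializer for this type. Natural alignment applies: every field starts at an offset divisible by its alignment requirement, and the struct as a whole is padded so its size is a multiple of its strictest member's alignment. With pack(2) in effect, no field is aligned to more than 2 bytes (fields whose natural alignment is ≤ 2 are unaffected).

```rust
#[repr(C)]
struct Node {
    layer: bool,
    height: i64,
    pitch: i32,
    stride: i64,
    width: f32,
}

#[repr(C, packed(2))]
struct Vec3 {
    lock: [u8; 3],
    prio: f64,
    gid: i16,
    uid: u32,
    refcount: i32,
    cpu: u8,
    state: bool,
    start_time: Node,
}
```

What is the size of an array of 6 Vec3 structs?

Node: 0..1  layer  (1B, 1-aligned); 1..8  -- padding (7B); 8..16  height  (8B, 8-aligned); 16..20  pitch  (4B, 4-aligned); 20..24  -- padding (4B); 24..32  stride  (8B, 8-aligned); 32..36  width  (4B, 4-aligned); 36..40  -- tail padding (4B); sizeof = 40, alignof = 8
0..3  lock  (3B, 1-aligned)
3..4  -- padding (1B)
4..12  prio  (8B, 2-aligned)
12..14  gid  (2B, 2-aligned)
14..18  uid  (4B, 2-aligned)
18..22  refcount  (4B, 2-aligned)
22..23  cpu  (1B, 1-aligned)
23..24  state  (1B, 1-aligned)
24..64  start_time  (40B, 2-aligned)
sizeof = 64, alignof = 2
array of 6: 6 × 64 = 384

384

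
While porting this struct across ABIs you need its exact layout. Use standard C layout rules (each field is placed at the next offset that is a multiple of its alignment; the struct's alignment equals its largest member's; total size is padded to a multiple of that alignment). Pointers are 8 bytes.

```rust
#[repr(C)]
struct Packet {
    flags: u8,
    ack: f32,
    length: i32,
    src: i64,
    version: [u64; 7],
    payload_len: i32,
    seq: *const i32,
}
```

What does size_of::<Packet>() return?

96

0..1  flags  (1B, 1-aligned)
1..4  -- padding (3B)
4..8  ack  (4B, 4-aligned)
8..12  length  (4B, 4-aligned)
12..16  -- padding (4B)
16..24  src  (8B, 8-aligned)
24..80  version  (56B, 8-aligned)
80..84  payload_len  (4B, 4-aligned)
84..88  -- padding (4B)
88..96  seq  (8B, 8-aligned)
sizeof = 96, alignof = 8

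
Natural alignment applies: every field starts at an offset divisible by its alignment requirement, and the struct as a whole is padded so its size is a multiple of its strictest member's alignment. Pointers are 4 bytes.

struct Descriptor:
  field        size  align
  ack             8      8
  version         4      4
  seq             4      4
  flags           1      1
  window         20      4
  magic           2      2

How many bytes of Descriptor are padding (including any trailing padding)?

9

@0: ack [8B, align 8] → 8
@8: version [4B, align 4] → 12
@12: seq [4B, align 4] → 16
@16: flags [1B, align 1] → 17
+3 pad (align 4)
@20: window [20B, align 4] → 40
@40: magic [2B, align 2] → 42
+6 tail pad (align 8)
size 48, align 8
data bytes 39, size 48 → padding 9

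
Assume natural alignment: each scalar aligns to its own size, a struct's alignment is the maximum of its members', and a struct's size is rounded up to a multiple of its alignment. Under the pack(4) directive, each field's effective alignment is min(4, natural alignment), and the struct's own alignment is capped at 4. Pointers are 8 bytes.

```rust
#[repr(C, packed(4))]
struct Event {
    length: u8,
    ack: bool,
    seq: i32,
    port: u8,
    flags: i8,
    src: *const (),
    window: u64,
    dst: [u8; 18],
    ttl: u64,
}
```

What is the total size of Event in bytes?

@0: length [1B, align 1] → 1
@1: ack [1B, align 1] → 2
+2 pad (align 4)
@4: seq [4B, align 4] → 8
@8: port [1B, align 1] → 9
@9: flags [1B, align 1] → 10
+2 pad (align 4)
@12: src [8B, align 4] → 20
@20: window [8B, align 4] → 28
@28: dst [18B, align 1] → 46
+2 pad (align 4)
@48: ttl [8B, align 4] → 56
size 56, align 4

56 bytes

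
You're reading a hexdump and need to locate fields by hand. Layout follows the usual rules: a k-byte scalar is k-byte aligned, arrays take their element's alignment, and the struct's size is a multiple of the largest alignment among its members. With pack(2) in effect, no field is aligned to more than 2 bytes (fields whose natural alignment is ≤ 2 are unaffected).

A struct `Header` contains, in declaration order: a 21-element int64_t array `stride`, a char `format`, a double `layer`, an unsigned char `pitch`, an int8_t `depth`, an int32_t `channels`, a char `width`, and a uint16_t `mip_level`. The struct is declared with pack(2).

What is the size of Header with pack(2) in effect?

188

@0: stride [168B, align 2] → 168
@168: format [1B, align 1] → 169
+1 pad (align 2)
@170: layer [8B, align 2] → 178
@178: pitch [1B, align 1] → 179
@179: depth [1B, align 1] → 180
@180: channels [4B, align 2] → 184
@184: width [1B, align 1] → 185
+1 pad (align 2)
@186: mip_level [2B, align 2] → 188
size 188, align 2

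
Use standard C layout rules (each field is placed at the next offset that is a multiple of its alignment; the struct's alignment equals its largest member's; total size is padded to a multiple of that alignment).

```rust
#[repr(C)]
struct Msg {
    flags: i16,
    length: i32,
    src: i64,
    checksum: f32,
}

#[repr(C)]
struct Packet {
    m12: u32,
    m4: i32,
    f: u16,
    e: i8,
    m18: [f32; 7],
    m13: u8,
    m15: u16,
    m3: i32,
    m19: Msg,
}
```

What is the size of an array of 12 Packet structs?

Msg: @0: flags [2B, align 2] → 2; +2 pad (align 4); @4: length [4B, align 4] → 8; @8: src [8B, align 8] → 16; @16: checksum [4B, align 4] → 20; +4 tail pad (align 8); size 24, align 8
@0: m12 [4B, align 4] → 4
@4: m4 [4B, align 4] → 8
@8: f [2B, align 2] → 10
@10: e [1B, align 1] → 11
+1 pad (align 4)
@12: m18 [28B, align 4] → 40
@40: m13 [1B, align 1] → 41
+1 pad (align 2)
@42: m15 [2B, align 2] → 44
@44: m3 [4B, align 4] → 48
@48: m19 [24B, align 8] → 72
size 72, align 8
array of 12: 12 × 72 = 864

864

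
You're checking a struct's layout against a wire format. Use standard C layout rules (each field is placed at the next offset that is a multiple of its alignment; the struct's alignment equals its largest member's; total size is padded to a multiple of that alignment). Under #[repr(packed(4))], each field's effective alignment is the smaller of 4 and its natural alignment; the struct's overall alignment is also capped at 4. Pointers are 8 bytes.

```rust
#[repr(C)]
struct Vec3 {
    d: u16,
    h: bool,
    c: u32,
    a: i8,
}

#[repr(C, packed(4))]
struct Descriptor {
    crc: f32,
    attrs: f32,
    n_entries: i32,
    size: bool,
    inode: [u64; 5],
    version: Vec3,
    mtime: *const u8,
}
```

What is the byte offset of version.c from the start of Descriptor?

Vec3: @0: d [2B, align 2] → 2; @2: h [1B, align 1] → 3; +1 pad (align 4); @4: c [4B, align 4] → 8; @8: a [1B, align 1] → 9; +3 tail pad (align 4); size 12, align 4
@0: crc [4B, align 4] → 4
@4: attrs [4B, align 4] → 8
@8: n_entries [4B, align 4] → 12
@12: size [1B, align 1] → 13
+3 pad (align 4)
@16: inode [40B, align 4] → 56
@56: version [12B, align 4] → 68
within Vec3: c at 4
56 + 4 = 60

60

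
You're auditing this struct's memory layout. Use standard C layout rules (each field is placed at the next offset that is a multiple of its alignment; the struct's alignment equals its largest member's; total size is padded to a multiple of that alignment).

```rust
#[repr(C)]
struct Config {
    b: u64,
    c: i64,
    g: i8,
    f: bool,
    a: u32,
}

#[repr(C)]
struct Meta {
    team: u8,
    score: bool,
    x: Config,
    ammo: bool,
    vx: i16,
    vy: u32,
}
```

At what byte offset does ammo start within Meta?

Config: b at 0 (size 8, align 8) → ends 8; c at 8 (size 8, align 8) → ends 16; g at 16 (size 1, align 1) → ends 17; f at 17 (size 1, align 1) → ends 18; pad 2 to align 4 for a; a at 20 (size 4, align 4) → ends 24; total 24 bytes, alignment 8
team at 0 (size 1, align 1) → ends 1
score at 1 (size 1, align 1) → ends 2
pad 6 to align 8 for x
x at 8 (size 24, align 8) → ends 32
ammo at 32 (size 1, align 1) → ends 33

32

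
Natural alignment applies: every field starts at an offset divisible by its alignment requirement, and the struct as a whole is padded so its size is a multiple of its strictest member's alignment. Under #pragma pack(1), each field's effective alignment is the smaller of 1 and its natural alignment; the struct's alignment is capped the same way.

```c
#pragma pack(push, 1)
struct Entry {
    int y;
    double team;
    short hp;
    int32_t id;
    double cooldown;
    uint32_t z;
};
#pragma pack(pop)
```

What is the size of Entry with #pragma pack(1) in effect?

30

y at 0 (size 4, align 1) → ends 4
team at 4 (size 8, align 1) → ends 12
hp at 12 (size 2, align 1) → ends 14
id at 14 (size 4, align 1) → ends 18
cooldown at 18 (size 8, align 1) → ends 26
z at 26 (size 4, align 1) → ends 30
total 30 bytes, alignment 1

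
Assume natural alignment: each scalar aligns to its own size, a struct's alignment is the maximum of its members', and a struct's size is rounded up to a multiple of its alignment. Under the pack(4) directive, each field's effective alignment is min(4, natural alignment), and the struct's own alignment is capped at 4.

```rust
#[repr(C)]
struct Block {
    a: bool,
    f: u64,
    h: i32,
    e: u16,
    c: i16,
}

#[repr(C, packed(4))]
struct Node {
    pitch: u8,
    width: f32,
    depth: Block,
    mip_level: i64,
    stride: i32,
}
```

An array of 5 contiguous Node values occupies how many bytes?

220

Block: a at 0 (size 1, align 1) → ends 1; pad 7 to align 8 for f; f at 8 (size 8, align 8) → ends 16; h at 16 (size 4, align 4) → ends 20; e at 20 (size 2, align 2) → ends 22; c at 22 (size 2, align 2) → ends 24; total 24 bytes, alignment 8
pitch at 0 (size 1, align 1) → ends 1
pad 3 to align 4 for width
width at 4 (size 4, align 4) → ends 8
depth at 8 (size 24, align 4) → ends 32
mip_level at 32 (size 8, align 4) → ends 40
stride at 40 (size 4, align 4) → ends 44
total 44 bytes, alignment 4
array of 5: 5 × 44 = 220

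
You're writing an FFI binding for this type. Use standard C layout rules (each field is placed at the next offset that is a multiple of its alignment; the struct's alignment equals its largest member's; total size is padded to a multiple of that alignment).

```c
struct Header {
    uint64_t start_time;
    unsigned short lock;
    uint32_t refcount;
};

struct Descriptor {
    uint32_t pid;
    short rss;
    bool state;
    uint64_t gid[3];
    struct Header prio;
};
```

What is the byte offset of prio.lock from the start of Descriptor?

40

Header: 0..8  start_time  (8B, 8-aligned); 8..10  lock  (2B, 2-aligned); 10..12  -- padding (2B); 12..16  refcount  (4B, 4-aligned); sizeof = 16, alignof = 8
0..4  pid  (4B, 4-aligned)
4..6  rss  (2B, 2-aligned)
6..7  state  (1B, 1-aligned)
7..8  -- padding (1B)
8..32  gid  (24B, 8-aligned)
32..48  prio  (16B, 8-aligned)
within Header: lock at 8
32 + 8 = 40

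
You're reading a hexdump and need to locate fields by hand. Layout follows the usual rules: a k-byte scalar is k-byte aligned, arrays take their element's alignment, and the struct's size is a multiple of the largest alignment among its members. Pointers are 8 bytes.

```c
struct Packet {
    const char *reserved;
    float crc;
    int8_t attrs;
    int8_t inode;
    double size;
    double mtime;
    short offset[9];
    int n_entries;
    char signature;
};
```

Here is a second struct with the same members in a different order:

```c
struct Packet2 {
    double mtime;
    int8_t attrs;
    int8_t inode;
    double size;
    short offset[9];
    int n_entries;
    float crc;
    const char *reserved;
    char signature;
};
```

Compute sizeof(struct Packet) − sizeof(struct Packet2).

reserved at 0 (size 8, align 8) → ends 8
crc at 8 (size 4, align 4) → ends 12
attrs at 12 (size 1, align 1) → ends 13
inode at 13 (size 1, align 1) → ends 14
pad 2 to align 8 for size
size at 16 (size 8, align 8) → ends 24
mtime at 24 (size 8, align 8) → ends 32
offset at 32 (size 18, align 2) → ends 50
pad 2 to align 4 for n_entries
n_entries at 52 (size 4, align 4) → ends 56
signature at 56 (size 1, align 1) → ends 57
tail pad 7 to reach multiple of 8
total 64 bytes, alignment 8
— Packet2 —
mtime at 0 (size 8, align 8) → ends 8
attrs at 8 (size 1, align 1) → ends 9
inode at 9 (size 1, align 1) → ends 10
pad 6 to align 8 for size
size at 16 (size 8, align 8) → ends 24
offset at 24 (size 18, align 2) → ends 42
pad 2 to align 4 for n_entries
n_entries at 44 (size 4, align 4) → ends 48
crc at 48 (size 4, align 4) → ends 52
pad 4 to align 8 for reserved
reserved at 56 (size 8, align 8) → ends 64
signature at 64 (size 1, align 1) → ends 65
tail pad 7 to reach multiple of 8
total 72 bytes, alignment 8
64 − 72 = -8

-8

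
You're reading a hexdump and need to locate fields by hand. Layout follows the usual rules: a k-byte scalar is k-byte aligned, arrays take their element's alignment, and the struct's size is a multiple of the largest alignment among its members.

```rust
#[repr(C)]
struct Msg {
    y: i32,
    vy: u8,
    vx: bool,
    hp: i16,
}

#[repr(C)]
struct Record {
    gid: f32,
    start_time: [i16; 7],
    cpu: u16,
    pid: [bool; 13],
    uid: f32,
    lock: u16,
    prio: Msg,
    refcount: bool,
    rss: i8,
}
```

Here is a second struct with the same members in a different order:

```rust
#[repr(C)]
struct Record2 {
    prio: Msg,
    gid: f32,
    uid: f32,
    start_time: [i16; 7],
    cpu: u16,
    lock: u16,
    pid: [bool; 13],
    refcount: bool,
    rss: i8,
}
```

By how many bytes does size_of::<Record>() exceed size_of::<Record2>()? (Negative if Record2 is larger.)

4

Msg: @0: y [4B, align 4] → 4; @4: vy [1B, align 1] → 5; @5: vx [1B, align 1] → 6; @6: hp [2B, align 2] → 8; size 8, align 4
@0: gid [4B, align 4] → 4
@4: start_time [14B, align 2] → 18
@18: cpu [2B, align 2] → 20
@20: pid [13B, align 1] → 33
+3 pad (align 4)
@36: uid [4B, align 4] → 40
@40: lock [2B, align 2] → 42
+2 pad (align 4)
@44: prio [8B, align 4] → 52
@52: refcount [1B, align 1] → 53
@53: rss [1B, align 1] → 54
+2 tail pad (align 4)
size 56, align 4
— Record2 —
@0: prio [8B, align 4] → 8
@8: gid [4B, align 4] → 12
@12: uid [4B, align 4] → 16
@16: start_time [14B, align 2] → 30
@30: cpu [2B, align 2] → 32
@32: lock [2B, align 2] → 34
@34: pid [13B, align 1] → 47
@47: refcount [1B, align 1] → 48
@48: rss [1B, align 1] → 49
+3 tail pad (align 4)
size 52, align 4
56 − 52 = 4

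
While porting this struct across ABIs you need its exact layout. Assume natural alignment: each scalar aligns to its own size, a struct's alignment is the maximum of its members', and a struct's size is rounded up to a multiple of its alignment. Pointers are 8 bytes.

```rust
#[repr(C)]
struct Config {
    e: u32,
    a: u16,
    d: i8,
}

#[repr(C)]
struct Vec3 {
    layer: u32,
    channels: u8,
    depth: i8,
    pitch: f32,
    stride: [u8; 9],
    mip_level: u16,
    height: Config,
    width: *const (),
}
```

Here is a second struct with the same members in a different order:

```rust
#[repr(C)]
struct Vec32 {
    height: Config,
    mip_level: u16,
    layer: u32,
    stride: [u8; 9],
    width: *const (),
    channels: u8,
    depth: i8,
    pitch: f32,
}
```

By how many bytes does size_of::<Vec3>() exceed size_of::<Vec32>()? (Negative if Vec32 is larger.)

-8

Config: 0..4  e  (4B, 4-aligned); 4..6  a  (2B, 2-aligned); 6..7  d  (1B, 1-aligned); 7..8  -- tail padding (1B); sizeof = 8, alignof = 4
0..4  layer  (4B, 4-aligned)
4..5  channels  (1B, 1-aligned)
5..6  depth  (1B, 1-aligned)
6..8  -- padding (2B)
8..12  pitch  (4B, 4-aligned)
12..21  stride  (9B, 1-aligned)
21..22  -- padding (1B)
22..24  mip_level  (2B, 2-aligned)
24..32  height  (8B, 4-aligned)
32..40  width  (8B, 8-aligned)
sizeof = 40, alignof = 8
— Vec32 —
0..8  height  (8B, 4-aligned)
8..10  mip_level  (2B, 2-aligned)
10..12  -- padding (2B)
12..16  layer  (4B, 4-aligned)
16..25  stride  (9B, 1-aligned)
25..32  -- padding (7B)
32..40  width  (8B, 8-aligned)
40..41  channels  (1B, 1-aligned)
41..42  depth  (1B, 1-aligned)
42..44  -- padding (2B)
44..48  pitch  (4B, 4-aligned)
sizeof = 48, alignof = 8
40 − 48 = -8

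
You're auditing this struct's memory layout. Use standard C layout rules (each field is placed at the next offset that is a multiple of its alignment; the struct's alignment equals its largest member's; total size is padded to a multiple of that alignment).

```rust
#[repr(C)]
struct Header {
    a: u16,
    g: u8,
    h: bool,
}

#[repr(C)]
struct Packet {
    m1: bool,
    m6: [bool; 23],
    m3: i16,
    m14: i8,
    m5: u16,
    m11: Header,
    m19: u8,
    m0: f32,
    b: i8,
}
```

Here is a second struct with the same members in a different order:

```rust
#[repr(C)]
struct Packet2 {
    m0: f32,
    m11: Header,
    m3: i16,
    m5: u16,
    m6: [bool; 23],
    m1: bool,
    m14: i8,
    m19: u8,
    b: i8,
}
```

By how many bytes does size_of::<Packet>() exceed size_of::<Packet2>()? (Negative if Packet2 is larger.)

Header: 0..2  a  (2B, 2-aligned); 2..3  g  (1B, 1-aligned); 3..4  h  (1B, 1-aligned); sizeof = 4, alignof = 2
0..1  m1  (1B, 1-aligned)
1..24  m6  (23B, 1-aligned)
24..26  m3  (2B, 2-aligned)
26..27  m14  (1B, 1-aligned)
27..28  -- padding (1B)
28..30  m5  (2B, 2-aligned)
30..34  m11  (4B, 2-aligned)
34..35  m19  (1B, 1-aligned)
35..36  -- padding (1B)
36..40  m0  (4B, 4-aligned)
40..41  b  (1B, 1-aligned)
41..44  -- tail padding (3B)
sizeof = 44, alignof = 4
— Packet2 —
0..4  m0  (4B, 4-aligned)
4..8  m11  (4B, 2-aligned)
8..10  m3  (2B, 2-aligned)
10..12  m5  (2B, 2-aligned)
12..35  m6  (23B, 1-aligned)
35..36  m1  (1B, 1-aligned)
36..37  m14  (1B, 1-aligned)
37..38  m19  (1B, 1-aligned)
38..39  b  (1B, 1-aligned)
39..40  -- tail padding (1B)
sizeof = 40, alignof = 4
44 − 40 = 4

4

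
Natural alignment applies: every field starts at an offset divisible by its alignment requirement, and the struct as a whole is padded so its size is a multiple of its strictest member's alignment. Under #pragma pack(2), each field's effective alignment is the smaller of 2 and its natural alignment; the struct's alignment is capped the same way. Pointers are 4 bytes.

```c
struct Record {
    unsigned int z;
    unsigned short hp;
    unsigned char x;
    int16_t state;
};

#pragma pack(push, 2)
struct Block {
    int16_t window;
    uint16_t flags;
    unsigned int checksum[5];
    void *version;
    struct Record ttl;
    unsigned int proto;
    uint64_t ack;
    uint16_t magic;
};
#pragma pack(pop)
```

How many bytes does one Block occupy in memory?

54 bytes

Record: 0..4  z  (4B, 4-aligned); 4..6  hp  (2B, 2-aligned); 6..7  x  (1B, 1-aligned); 7..8  -- padding (1B); 8..10  state  (2B, 2-aligned); 10..12  -- tail padding (2B); sizeof = 12, alignof = 4
0..2  window  (2B, 2-aligned)
2..4  flags  (2B, 2-aligned)
4..24  checksum  (20B, 2-aligned)
24..28  version  (4B, 2-aligned)
28..40  ttl  (12B, 2-aligned)
40..44  proto  (4B, 2-aligned)
44..52  ack  (8B, 2-aligned)
52..54  magic  (2B, 2-aligned)
sizeof = 54, alignof = 2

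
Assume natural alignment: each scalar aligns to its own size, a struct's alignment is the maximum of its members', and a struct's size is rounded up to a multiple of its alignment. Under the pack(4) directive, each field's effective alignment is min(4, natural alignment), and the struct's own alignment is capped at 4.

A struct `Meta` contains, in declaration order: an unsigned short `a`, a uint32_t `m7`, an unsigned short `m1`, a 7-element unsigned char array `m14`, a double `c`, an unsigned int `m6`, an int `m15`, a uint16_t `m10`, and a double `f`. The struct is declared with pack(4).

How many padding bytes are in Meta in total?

7

a at 0 (size 2, align 2) → ends 2
pad 2 to align 4 for m7
m7 at 4 (size 4, align 4) → ends 8
m1 at 8 (size 2, align 2) → ends 10
m14 at 10 (size 7, align 1) → ends 17
pad 3 to align 4 for c
c at 20 (size 8, align 4) → ends 28
m6 at 28 (size 4, align 4) → ends 32
m15 at 32 (size 4, align 4) → ends 36
m10 at 36 (size 2, align 2) → ends 38
pad 2 to align 4 for f
f at 40 (size 8, align 4) → ends 48
total 48 bytes, alignment 4
data bytes 41, size 48 → padding 7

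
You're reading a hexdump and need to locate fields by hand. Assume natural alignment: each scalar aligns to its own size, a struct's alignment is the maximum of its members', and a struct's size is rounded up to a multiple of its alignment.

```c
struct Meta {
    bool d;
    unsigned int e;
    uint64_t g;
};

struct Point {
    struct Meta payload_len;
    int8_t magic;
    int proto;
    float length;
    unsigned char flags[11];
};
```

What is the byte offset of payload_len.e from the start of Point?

Meta: d at 0 (size 1, align 1) → ends 1; pad 3 to align 4 for e; e at 4 (size 4, align 4) → ends 8; g at 8 (size 8, align 8) → ends 16; total 16 bytes, alignment 8
payload_len at 0 (size 16, align 8) → ends 16
within Meta: e at 4
0 + 4 = 4

4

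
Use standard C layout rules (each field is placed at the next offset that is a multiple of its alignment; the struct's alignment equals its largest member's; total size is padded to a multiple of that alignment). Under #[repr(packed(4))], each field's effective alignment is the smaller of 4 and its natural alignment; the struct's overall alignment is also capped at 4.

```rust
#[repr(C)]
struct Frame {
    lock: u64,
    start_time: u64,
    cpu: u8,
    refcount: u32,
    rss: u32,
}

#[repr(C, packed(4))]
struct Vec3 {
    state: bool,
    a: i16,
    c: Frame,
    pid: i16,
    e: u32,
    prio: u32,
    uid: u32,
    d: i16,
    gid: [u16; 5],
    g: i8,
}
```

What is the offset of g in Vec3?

Frame: @0: lock [8B, align 8] → 8; @8: start_time [8B, align 8] → 16; @16: cpu [1B, align 1] → 17; +3 pad (align 4); @20: refcount [4B, align 4] → 24; @24: rss [4B, align 4] → 28; +4 tail pad (align 8); size 32, align 8
@0: state [1B, align 1] → 1
+1 pad (align 2)
@2: a [2B, align 2] → 4
@4: c [32B, align 4] → 36
@36: pid [2B, align 2] → 38
+2 pad (align 4)
@40: e [4B, align 4] → 44
@44: prio [4B, align 4] → 48
@48: uid [4B, align 4] → 52
@52: d [2B, align 2] → 54
@54: gid [10B, align 2] → 64
@64: g [1B, align 1] → 65

64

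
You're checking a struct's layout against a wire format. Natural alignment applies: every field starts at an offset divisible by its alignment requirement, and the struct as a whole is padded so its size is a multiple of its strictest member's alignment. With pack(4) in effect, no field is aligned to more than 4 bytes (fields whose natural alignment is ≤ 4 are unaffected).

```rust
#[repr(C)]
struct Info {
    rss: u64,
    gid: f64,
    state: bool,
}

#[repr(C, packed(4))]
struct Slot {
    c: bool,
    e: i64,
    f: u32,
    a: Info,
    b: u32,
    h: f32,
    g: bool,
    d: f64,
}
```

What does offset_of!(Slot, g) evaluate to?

Info: 0..8  rss  (8B, 8-aligned); 8..16  gid  (8B, 8-aligned); 16..17  state  (1B, 1-aligned); 17..24  -- tail padding (7B); sizeof = 24, alignof = 8
0..1  c  (1B, 1-aligned)
1..4  -- padding (3B)
4..12  e  (8B, 4-aligned)
12..16  f  (4B, 4-aligned)
16..40  a  (24B, 4-aligned)
40..44  b  (4B, 4-aligned)
44..48  h  (4B, 4-aligned)
48..49  g  (1B, 1-aligned)

48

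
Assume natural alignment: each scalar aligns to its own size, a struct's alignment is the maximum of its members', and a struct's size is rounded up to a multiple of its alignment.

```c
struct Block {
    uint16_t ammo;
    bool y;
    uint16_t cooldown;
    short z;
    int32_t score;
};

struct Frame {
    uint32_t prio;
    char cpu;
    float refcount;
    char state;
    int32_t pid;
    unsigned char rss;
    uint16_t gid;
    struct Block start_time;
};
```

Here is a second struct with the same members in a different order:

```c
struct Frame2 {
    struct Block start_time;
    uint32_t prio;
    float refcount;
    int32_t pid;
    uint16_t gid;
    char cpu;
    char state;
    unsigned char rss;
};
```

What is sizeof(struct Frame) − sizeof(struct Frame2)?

Block: ammo at 0 (size 2, align 2) → ends 2; y at 2 (size 1, align 1) → ends 3; pad 1 to align 2 for cooldown; cooldown at 4 (size 2, align 2) → ends 6; z at 6 (size 2, align 2) → ends 8; score at 8 (size 4, align 4) → ends 12; total 12 bytes, alignment 4
prio at 0 (size 4, align 4) → ends 4
cpu at 4 (size 1, align 1) → ends 5
pad 3 to align 4 for refcount
refcount at 8 (size 4, align 4) → ends 12
state at 12 (size 1, align 1) → ends 13
pad 3 to align 4 for pid
pid at 16 (size 4, align 4) → ends 20
rss at 20 (size 1, align 1) → ends 21
pad 1 to align 2 for gid
gid at 22 (size 2, align 2) → ends 24
start_time at 24 (size 12, align 4) → ends 36
total 36 bytes, alignment 4
— Frame2 —
start_time at 0 (size 12, align 4) → ends 12
prio at 12 (size 4, align 4) → ends 16
refcount at 16 (size 4, align 4) → ends 20
pid at 20 (size 4, align 4) → ends 24
gid at 24 (size 2, align 2) → ends 26
cpu at 26 (size 1, align 1) → ends 27
state at 27 (size 1, align 1) → ends 28
rss at 28 (size 1, align 1) → ends 29
tail pad 3 to reach multiple of 4
total 32 bytes, alignment 4
36 − 32 = 4

4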